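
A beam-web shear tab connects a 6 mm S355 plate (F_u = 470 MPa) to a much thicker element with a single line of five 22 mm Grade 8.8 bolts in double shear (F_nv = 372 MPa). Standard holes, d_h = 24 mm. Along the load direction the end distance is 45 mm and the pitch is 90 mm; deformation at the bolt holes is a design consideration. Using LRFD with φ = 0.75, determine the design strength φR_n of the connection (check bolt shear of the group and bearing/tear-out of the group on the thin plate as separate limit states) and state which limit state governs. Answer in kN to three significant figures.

Bolt shear: A_b = π·22²/4 = 380.1 mm²; R_n = 372 × 380.1 × 5 × 2 / 1000 = 1414 kN → 0.75 × 1414 = 1060 kN.
Bearing (1.2 l_c t F_u ≤ 2.4 d t F_u): upper limit = 2.4·22·6·470 / 1000 = 148.9 kN.
  Edge l_c = 45 − 24/2 = 33 → r_n = 111.7 kN; interior l_c = 90 − 24 = 66 → r_n = 148.9 kN.
  R_n,bearing = 1·111.7 + 4·148.9 = 707.3 kN → 0.75 × 707.3 = 530 kN.
Bearing governs: 530 kN.

530 kN (bearing governs)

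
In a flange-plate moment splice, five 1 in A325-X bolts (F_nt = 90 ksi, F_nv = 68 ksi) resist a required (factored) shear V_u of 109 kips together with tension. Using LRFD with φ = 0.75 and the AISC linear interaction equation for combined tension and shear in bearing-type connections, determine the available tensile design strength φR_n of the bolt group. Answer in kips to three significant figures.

A_b = π·1²/4 = 0.7854 in²; f_rv = 109 / (5 × 0.7854) = 27.76 ksi.
F'_nt = 1.3 F_nt − (F_nt / φF_nv) f_rv = 1.3·90 − (90/(0.75·68))·27.76 = 68.02 ksi, capped at F_nt → F'_nt = 68.02 ksi.
R_n = F'_nt · A_b · n = 68.02 × 0.7854 × 5 = 267.1 kips.
Design strength φR_n = 0.75 × 267.1 = 200 kips.

200 kips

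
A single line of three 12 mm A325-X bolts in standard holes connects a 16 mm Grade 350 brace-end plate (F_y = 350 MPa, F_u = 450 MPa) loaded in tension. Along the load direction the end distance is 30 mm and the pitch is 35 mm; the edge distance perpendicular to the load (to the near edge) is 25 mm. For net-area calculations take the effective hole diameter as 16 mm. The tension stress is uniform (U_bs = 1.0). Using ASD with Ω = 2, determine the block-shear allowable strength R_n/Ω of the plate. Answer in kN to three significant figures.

191 kN

Shear plane L_v = 30 + 2·35 = 100 mm; A_gv = 100 × 16 = 1600 mm².
A_nv = (100 − 2.5·16) × 16 = 960 mm².
A_nt = (25 − 0.5·16) × 16 = 272 mm².
0.6 F_u A_nv = 259.2 kN; 0.6 F_y A_gv = 336 kN → shear rupture governs the shear term.
R_n = 259.2 + 1.0 × 450 × 272 / 1000 = 381.6 kN.
Allowable strength R_n/Ω = 381.6 / 2 = 191 kN.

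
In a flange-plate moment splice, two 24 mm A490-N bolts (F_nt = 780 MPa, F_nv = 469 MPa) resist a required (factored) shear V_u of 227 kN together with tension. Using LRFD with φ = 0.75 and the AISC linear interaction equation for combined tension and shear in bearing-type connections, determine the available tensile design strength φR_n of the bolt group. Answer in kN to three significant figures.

A_b = π·24²/4 = 452.4 mm²; f_rv = 227 × 1000 / (2 × 452.4) = 250.9 MPa.
F'_nt = 1.3 F_nt − (F_nt / φF_nv) f_rv = 1.3·780 − (780/(0.75·469))·250.9 = 457.7 MPa, capped at F_nt → F'_nt = 457.7 MPa.
R_n = F'_nt · A_b · n = 457.7 × 452.4 × 2 / 1000 = 414.1 kN.
Design strength φR_n = 0.75 × 414.1 = 311 kN.

311 kN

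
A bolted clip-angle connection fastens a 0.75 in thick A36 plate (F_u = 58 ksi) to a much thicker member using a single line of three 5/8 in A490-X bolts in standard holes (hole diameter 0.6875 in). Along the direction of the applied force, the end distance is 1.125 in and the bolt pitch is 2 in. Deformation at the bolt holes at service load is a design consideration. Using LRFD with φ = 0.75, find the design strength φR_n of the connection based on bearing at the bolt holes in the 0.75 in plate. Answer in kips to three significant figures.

Per bolt r_n = 1.2 l_c t F_u ≤ 2.4 d t F_u; upper limit = 2.4 × 0.625 × 0.75 × 58 = 65.25 kips.
Edge bolt: l_c = 1.125 − 0.6875/2 = 0.7812 in → 1.2 × 0.7812 × 0.75 × 58 = 40.78 → r_n = 40.78 kips.
Interior bolts: l_c = 2 − 0.6875 = 1.312 in → 1.2 × 1.312 × 0.75 × 58 = 68.51 → r_n = 65.25 kips.
R_n = 1 × 40.78 + 2 × 65.25 = 171.3 kips.
Design strength φR_n = 0.75 × 171.3 = 128 kips.

128 kips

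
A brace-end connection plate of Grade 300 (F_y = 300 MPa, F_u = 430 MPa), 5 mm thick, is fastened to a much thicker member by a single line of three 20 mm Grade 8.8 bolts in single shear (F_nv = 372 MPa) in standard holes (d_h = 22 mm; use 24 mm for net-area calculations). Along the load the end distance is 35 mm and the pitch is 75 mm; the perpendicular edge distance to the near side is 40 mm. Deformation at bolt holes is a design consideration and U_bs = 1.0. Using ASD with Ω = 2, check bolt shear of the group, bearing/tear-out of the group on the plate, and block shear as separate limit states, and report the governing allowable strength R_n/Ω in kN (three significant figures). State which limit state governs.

111 kN (block shear governs)

Bolt shear: A_b = π·20²/4 = 314.2 mm²; R_n = 372 × 314.2 × 3 × 1 / 1000 = 350.6 kN → 350.6 / 2 = 175 kN.
Bearing: edge l_c = 24, r_n = 61.92 kN; interior l_c = 53, r_n = 103.2 kN; R_n = 61.92 + 2·103.2 = 268.3 kN → 134 kN.
Block shear: A_gv = 925, A_nv = 625, A_nt = 140 mm²; R_n = min(0.6F_uA_nv, 0.6F_yA_gv) + U_bs·F_u·A_nt = 221.5 kN → 111 kN.
Block shear governs: 111 kN.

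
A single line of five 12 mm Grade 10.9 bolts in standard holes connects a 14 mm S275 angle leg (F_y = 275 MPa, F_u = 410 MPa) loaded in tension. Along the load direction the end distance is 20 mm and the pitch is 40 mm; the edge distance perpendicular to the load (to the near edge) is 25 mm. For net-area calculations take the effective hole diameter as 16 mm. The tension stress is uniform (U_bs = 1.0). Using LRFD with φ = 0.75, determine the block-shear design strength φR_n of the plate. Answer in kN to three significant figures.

Shear plane L_v = 20 + 4·40 = 180 mm; A_gv = 180 × 14 = 2520 mm².
A_nv = (180 − 4.5·16) × 14 = 1512 mm².
A_nt = (25 − 0.5·16) × 14 = 238 mm².
0.6 F_u A_nv = 372 kN; 0.6 F_y A_gv = 415.8 kN → shear rupture governs the shear term.
R_n = 372 + 1.0 × 410 × 238 / 1000 = 469.5 kN.
Design strength φR_n = 0.75 × 469.5 = 352 kN.

352 kN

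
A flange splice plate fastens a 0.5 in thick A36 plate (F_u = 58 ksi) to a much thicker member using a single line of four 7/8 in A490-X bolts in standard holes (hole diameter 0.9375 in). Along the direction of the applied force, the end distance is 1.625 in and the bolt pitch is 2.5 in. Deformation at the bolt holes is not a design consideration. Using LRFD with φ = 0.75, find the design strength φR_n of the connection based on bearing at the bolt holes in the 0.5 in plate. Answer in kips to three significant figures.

Per bolt r_n = 1.5 l_c t F_u ≤ 3.0 d t F_u; upper limit = 3.0 × 0.875 × 0.5 × 58 = 76.12 kips.
Edge bolt: l_c = 1.625 − 0.9375/2 = 1.156 in → 1.5 × 1.156 × 0.5 × 58 = 50.3 → r_n = 50.3 kips.
Interior bolts: l_c = 2.5 − 0.9375 = 1.562 in → 1.5 × 1.562 × 0.5 × 58 = 67.97 → r_n = 67.97 kips.
R_n = 1 × 50.3 + 3 × 67.97 = 254.2 kips.
Design strength φR_n = 0.75 × 254.2 = 191 kips.

191 kips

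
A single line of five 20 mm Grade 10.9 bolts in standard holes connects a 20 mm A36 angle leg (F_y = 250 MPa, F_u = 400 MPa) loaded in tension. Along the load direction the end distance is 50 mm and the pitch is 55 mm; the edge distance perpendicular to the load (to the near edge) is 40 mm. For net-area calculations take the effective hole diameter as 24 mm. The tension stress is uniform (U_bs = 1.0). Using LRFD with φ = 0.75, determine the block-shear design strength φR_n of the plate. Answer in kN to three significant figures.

Shear plane L_v = 50 + 4·55 = 270 mm; A_gv = 270 × 20 = 5400 mm².
A_nv = (270 − 4.5·24) × 20 = 3240 mm².
A_nt = (40 − 0.5·24) × 20 = 560 mm².
0.6 F_u A_nv = 777.6 kN; 0.6 F_y A_gv = 810 kN → shear rupture governs the shear term.
R_n = 777.6 + 1.0 × 400 × 560 / 1000 = 1002 kN.
Design strength φR_n = 0.75 × 1002 = 751 kN.

751 kN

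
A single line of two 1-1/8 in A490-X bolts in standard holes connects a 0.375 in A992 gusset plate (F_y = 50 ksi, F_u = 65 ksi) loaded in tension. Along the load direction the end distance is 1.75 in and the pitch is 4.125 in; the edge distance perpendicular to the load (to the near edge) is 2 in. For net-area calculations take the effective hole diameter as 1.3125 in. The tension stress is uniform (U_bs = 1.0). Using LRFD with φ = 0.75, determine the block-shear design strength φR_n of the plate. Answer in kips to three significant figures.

67.4 kips

Shear plane L_v = 1.75 + 1·4.125 = 5.875 in; A_gv = 5.875 × 0.375 = 2.203 in².
A_nv = (5.875 − 1.5·1.3125) × 0.375 = 1.465 in².
A_nt = (2 − 0.5·1.3125) × 0.375 = 0.5039 in².
0.6 F_u A_nv = 57.13 kips; 0.6 F_y A_gv = 66.09 kips → shear rupture governs the shear term.
R_n = 57.13 + 1.0 × 65 × 0.5039 = 89.88 kips.
Design strength φR_n = 0.75 × 89.88 = 67.4 kips.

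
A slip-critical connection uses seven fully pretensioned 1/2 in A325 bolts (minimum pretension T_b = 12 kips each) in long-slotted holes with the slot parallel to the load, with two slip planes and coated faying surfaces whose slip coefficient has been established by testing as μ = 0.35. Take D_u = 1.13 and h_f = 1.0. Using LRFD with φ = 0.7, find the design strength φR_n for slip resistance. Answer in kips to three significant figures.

R_n = μ · D_u · h_f · T_b · n_s · n_b = 0.35 × 1.13 × 1.0 × 12 × 2 × 7 = 66.44 kips.
Design strength φR_n = 0.7 × 66.44 = 46.5 kips.

46.5 kips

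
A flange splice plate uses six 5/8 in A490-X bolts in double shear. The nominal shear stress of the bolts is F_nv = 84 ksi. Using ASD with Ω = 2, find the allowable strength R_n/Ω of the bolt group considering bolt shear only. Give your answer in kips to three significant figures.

155 kips

A_b = π × 0.625² / 4 = 0.3068 in².
R_n = F_nv · A_b · n · n_s = 84 × 0.3068 × 6 × 2 = 309.3 kips.
Allowable strength R_n/Ω = 309.3 / 2 = 155 kips.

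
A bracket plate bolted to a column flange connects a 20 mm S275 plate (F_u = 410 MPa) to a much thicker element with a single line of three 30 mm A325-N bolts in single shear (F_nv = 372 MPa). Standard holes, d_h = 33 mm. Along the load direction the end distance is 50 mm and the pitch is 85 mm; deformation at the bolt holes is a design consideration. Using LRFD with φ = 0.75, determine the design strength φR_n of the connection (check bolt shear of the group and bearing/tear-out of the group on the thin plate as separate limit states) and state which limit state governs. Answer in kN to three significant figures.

592 kN (bolt shear governs)

Bolt shear: A_b = π·30²/4 = 706.9 mm²; R_n = 372 × 706.9 × 3 × 1 / 1000 = 788.9 kN → 0.75 × 788.9 = 592 kN.
Bearing (1.2 l_c t F_u ≤ 2.4 d t F_u): upper limit = 2.4·30·20·410 / 1000 = 590.4 kN.
  Edge l_c = 50 − 33/2 = 33.5 → r_n = 329.6 kN; interior l_c = 85 − 33 = 52 → r_n = 511.7 kN.
  R_n,bearing = 1·329.6 + 2·511.7 = 1353 kN → 0.75 × 1353 = 1010 kN.
Bolt shear governs: 592 kN.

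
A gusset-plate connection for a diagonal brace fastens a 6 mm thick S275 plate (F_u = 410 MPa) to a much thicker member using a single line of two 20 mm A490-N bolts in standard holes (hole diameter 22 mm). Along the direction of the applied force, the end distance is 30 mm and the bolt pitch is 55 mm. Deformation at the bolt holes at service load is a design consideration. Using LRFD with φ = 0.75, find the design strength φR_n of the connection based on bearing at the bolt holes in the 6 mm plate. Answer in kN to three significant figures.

Per bolt r_n = 1.2 l_c t F_u ≤ 2.4 d t F_u; upper limit = 2.4 × 20 × 6 × 410 / 1000 = 118.1 kN.
Edge bolt: l_c = 30 − 22/2 = 19 mm → 1.2 × 19 × 6 × 410 / 1000 = 56.09 → r_n = 56.09 kN.
Interior bolts: l_c = 55 − 22 = 33 mm → 1.2 × 33 × 6 × 410 / 1000 = 97.42 → r_n = 97.42 kN.
R_n = 1 × 56.09 + 1 × 97.42 = 153.5 kN.
Design strength φR_n = 0.75 × 153.5 = 115 kN.

115 kN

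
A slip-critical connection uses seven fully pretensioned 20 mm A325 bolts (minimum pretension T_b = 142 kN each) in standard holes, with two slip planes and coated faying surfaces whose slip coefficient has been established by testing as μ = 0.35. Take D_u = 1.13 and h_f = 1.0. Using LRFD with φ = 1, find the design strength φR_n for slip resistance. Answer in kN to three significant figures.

R_n = μ · D_u · h_f · T_b · n_s · n_b = 0.35 × 1.13 × 1.0 × 142 × 2 × 7 = 786.3 kN.
Design strength φR_n = 1 × 786.3 = 786 kN.

786 kN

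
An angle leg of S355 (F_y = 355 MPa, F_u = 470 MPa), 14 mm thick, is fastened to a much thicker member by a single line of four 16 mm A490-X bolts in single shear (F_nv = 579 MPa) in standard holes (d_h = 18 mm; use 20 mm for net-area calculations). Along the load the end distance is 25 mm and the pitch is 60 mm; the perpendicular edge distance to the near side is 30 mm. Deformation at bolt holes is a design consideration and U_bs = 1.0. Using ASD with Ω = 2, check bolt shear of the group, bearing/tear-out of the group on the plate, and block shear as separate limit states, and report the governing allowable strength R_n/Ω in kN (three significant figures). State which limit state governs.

233 kN (bolt shear governs)

Bolt shear: A_b = π·16²/4 = 201.1 mm²; R_n = 579 × 201.1 × 4 × 1 / 1000 = 465.7 kN → 465.7 / 2 = 233 kN.
Bearing: edge l_c = 16, r_n = 126.3 kN; interior l_c = 42, r_n = 252.7 kN; R_n = 126.3 + 3·252.7 = 884.4 kN → 442 kN.
Block shear: A_gv = 2870, A_nv = 1890, A_nt = 280 mm²; R_n = min(0.6F_uA_nv, 0.6F_yA_gv) + U_bs·F_u·A_nt = 664.6 kN → 332 kN.
Bolt shear governs: 233 kN.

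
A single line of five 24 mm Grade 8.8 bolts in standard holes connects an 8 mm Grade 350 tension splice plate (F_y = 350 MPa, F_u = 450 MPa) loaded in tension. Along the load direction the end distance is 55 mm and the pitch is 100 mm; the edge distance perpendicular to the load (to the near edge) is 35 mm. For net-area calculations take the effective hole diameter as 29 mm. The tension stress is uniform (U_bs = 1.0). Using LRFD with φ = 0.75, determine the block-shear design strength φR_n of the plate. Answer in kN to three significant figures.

Shear plane L_v = 55 + 4·100 = 455 mm; A_gv = 455 × 8 = 3640 mm².
A_nv = (455 − 4.5·29) × 8 = 2596 mm².
A_nt = (35 − 0.5·29) × 8 = 164 mm².
0.6 F_u A_nv = 700.9 kN; 0.6 F_y A_gv = 764.4 kN → shear rupture governs the shear term.
R_n = 700.9 + 1.0 × 450 × 164 / 1000 = 774.7 kN.
Design strength φR_n = 0.75 × 774.7 = 581 kN.

581 kN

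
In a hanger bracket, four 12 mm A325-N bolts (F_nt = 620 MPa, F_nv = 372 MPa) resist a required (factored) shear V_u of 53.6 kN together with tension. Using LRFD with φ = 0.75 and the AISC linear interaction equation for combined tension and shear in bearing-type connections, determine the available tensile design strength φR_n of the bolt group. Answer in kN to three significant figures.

184 kN

A_b = π·12²/4 = 113.1 mm²; f_rv = 53.6 × 1000 / (4 × 113.1) = 118.5 MPa.
F'_nt = 1.3 F_nt − (F_nt / φF_nv) f_rv = 1.3·620 − (620/(0.75·372))·118.5 = 542.7 MPa, capped at F_nt → F'_nt = 542.7 MPa.
R_n = F'_nt · A_b · n = 542.7 × 113.1 × 4 / 1000 = 245.5 kN.
Design strength φR_n = 0.75 × 245.5 = 184 kN.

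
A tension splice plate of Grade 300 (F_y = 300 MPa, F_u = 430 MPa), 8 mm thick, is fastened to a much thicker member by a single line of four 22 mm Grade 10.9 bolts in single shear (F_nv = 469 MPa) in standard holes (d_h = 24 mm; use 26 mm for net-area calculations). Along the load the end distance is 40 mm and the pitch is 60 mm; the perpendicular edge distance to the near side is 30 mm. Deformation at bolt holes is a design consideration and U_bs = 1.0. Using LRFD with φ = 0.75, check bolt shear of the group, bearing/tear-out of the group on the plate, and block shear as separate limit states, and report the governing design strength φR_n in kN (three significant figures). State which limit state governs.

244 kN (block shear governs)

Bolt shear: A_b = π·22²/4 = 380.1 mm²; R_n = 469 × 380.1 × 4 × 1 / 1000 = 713.1 kN → 0.75 × 713.1 = 535 kN.
Bearing: edge l_c = 28, r_n = 115.6 kN; interior l_c = 36, r_n = 148.6 kN; R_n = 115.6 + 3·148.6 = 561.4 kN → 421 kN.
Block shear: A_gv = 1760, A_nv = 1032, A_nt = 136 mm²; R_n = min(0.6F_uA_nv, 0.6F_yA_gv) + U_bs·F_u·A_nt = 324.7 kN → 244 kN.
Block shear governs: 244 kN.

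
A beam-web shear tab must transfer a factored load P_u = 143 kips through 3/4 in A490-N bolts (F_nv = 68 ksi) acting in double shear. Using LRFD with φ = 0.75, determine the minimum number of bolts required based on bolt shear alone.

A_b = π·0.75²/4 = 0.4418 in².
Per-bolt design strength φR_n = 0.75 × 68 × 0.4418 × 2 = 45.06 kips.
n ≥ 143 / 45.06 = 3.173 → use 4 bolts.

4 bolts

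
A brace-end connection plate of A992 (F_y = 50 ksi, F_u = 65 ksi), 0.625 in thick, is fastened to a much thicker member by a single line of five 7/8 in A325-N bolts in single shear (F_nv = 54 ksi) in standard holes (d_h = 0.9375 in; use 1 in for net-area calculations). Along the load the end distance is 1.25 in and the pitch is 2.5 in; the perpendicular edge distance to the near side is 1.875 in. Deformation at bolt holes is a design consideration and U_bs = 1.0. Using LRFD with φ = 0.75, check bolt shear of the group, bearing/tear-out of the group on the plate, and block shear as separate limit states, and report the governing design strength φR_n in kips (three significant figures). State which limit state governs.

122 kips (bolt shear governs)

Bolt shear: A_b = π·0.875²/4 = 0.6013 in²; R_n = 54 × 0.6013 × 5 × 1 = 162.4 kips → 0.75 × 162.4 = 122 kips.
Bearing: edge l_c = 0.7812, r_n = 38.09 kips; interior l_c = 1.562, r_n = 76.17 kips; R_n = 38.09 + 4·76.17 = 342.8 kips → 257 kips.
Block shear: A_gv = 7.031, A_nv = 4.219, A_nt = 0.8594 in²; R_n = min(0.6F_uA_nv, 0.6F_yA_gv) + U_bs·F_u·A_nt = 220.4 kips → 165 kips.
Bolt shear governs: 122 kips.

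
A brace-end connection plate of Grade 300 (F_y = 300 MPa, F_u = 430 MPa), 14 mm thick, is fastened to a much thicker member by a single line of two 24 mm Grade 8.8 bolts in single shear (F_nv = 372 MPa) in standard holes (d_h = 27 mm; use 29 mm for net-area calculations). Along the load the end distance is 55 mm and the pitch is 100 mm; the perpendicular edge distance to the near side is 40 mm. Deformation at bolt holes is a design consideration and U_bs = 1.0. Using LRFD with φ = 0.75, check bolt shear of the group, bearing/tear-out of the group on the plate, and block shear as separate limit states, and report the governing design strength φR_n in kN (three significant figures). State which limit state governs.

252 kN (bolt shear governs)

Bolt shear: A_b = π·24²/4 = 452.4 mm²; R_n = 372 × 452.4 × 2 × 1 / 1000 = 336.6 kN → 0.75 × 336.6 = 252 kN.
Bearing: edge l_c = 41.5, r_n = 299.8 kN; interior l_c = 73, r_n = 346.8 kN; R_n = 299.8 + 1·346.8 = 646.5 kN → 485 kN.
Block shear: A_gv = 2170, A_nv = 1561, A_nt = 357 mm²; R_n = min(0.6F_uA_nv, 0.6F_yA_gv) + U_bs·F_u·A_nt = 544.1 kN → 408 kN.
Bolt shear governs: 252 kN.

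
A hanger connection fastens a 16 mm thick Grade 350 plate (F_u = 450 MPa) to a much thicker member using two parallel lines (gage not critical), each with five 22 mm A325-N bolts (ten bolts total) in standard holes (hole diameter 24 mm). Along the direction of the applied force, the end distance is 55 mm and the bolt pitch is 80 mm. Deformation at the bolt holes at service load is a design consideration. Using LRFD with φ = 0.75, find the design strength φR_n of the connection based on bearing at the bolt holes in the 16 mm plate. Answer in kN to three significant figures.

Per bolt r_n = 1.2 l_c t F_u ≤ 2.4 d t F_u; upper limit = 2.4 × 22 × 16 × 450 / 1000 = 380.2 kN.
Edge bolt: l_c = 55 − 24/2 = 43 mm → 1.2 × 43 × 16 × 450 / 1000 = 371.5 → r_n = 371.5 kN.
Interior bolts: l_c = 80 − 24 = 56 mm → 1.2 × 56 × 16 × 450 / 1000 = 483.8 → r_n = 380.2 kN.
R_n = 2 × 371.5 + 8 × 380.2 = 3784 kN.
Design strength φR_n = 0.75 × 3784 = 2840 kN.

2840 kN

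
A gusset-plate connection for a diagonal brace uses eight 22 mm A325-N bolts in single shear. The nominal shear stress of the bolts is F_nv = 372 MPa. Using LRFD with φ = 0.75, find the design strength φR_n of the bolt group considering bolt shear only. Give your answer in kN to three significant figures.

A_b = π × 22² / 4 = 380.1 mm².
R_n = F_nv · A_b · n · n_s = 372 × 380.1 × 8 × 1 / 1000 = 1131 kN.
Design strength φR_n = 0.75 × 1131 = 848 kN.

848 kN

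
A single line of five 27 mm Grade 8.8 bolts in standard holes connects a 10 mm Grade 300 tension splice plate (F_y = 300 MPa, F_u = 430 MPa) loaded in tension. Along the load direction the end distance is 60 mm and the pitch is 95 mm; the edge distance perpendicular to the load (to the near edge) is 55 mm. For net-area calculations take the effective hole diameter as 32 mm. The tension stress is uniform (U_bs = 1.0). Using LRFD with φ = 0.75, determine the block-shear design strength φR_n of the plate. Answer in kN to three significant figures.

Shear plane L_v = 60 + 4·95 = 440 mm; A_gv = 440 × 10 = 4400 mm².
A_nv = (440 − 4.5·32) × 10 = 2960 mm².
A_nt = (55 − 0.5·32) × 10 = 390 mm².
0.6 F_u A_nv = 763.7 kN; 0.6 F_y A_gv = 792 kN → shear rupture governs the shear term.
R_n = 763.7 + 1.0 × 430 × 390 / 1000 = 931.4 kN.
Design strength φR_n = 0.75 × 931.4 = 699 kN.

699 kN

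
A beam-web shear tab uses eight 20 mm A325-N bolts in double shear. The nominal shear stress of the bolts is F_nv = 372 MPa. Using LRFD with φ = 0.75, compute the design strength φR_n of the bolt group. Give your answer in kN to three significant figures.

A_b = π × 20² / 4 = 314.2 mm².
R_n = F_nv · A_b · n · n_s = 372 × 314.2 × 8 × 2 / 1000 = 1870 kN.
Design strength φR_n = 0.75 × 1870 = 1400 kN.

1400 kN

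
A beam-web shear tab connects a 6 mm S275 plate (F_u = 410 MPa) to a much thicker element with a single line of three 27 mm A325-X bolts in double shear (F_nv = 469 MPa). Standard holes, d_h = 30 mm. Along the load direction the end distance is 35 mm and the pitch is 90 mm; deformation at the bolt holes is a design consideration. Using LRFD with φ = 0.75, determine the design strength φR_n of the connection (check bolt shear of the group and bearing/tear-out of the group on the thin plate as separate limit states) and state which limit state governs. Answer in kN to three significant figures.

Bolt shear: A_b = π·27²/4 = 572.6 mm²; R_n = 469 × 572.6 × 3 × 2 / 1000 = 1611 kN → 0.75 × 1611 = 1210 kN.
Bearing (1.2 l_c t F_u ≤ 2.4 d t F_u): upper limit = 2.4·27·6·410 / 1000 = 159.4 kN.
  Edge l_c = 35 − 30/2 = 20 → r_n = 59.04 kN; interior l_c = 90 − 30 = 60 → r_n = 159.4 kN.
  R_n,bearing = 1·59.04 + 2·159.4 = 377.9 kN → 0.75 × 377.9 = 283 kN.
Bearing governs: 283 kN.

283 kN (bearing governs)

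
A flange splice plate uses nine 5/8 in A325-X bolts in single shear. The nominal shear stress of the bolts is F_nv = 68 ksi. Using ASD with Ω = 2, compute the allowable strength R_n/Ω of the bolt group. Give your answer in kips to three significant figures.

A_b = π × 0.625² / 4 = 0.3068 in².
R_n = F_nv · A_b · n · n_s = 68 × 0.3068 × 9 × 1 = 187.8 kips.
Allowable strength R_n/Ω = 187.8 / 2 = 93.9 kips.

93.9 kips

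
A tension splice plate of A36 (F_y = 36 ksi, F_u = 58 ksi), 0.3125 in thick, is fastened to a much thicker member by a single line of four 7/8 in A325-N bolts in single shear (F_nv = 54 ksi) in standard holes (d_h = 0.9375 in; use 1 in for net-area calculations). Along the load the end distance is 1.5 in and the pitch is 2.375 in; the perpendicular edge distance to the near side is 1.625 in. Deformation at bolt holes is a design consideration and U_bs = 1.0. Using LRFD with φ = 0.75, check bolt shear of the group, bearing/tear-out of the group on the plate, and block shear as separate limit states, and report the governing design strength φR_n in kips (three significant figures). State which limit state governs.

Bolt shear: A_b = π·0.875²/4 = 0.6013 in²; R_n = 54 × 0.6013 × 4 × 1 = 129.9 kips → 0.75 × 129.9 = 97.4 kips.
Bearing: edge l_c = 1.031, r_n = 22.43 kips; interior l_c = 1.438, r_n = 31.27 kips; R_n = 22.43 + 3·31.27 = 116.2 kips → 87.2 kips.
Block shear: A_gv = 2.695, A_nv = 1.602, A_nt = 0.3516 in²; R_n = min(0.6F_uA_nv, 0.6F_yA_gv) + U_bs·F_u·A_nt = 76.12 kips → 57.1 kips.
Block shear governs: 57.1 kips.

57.1 kips (block shear governs)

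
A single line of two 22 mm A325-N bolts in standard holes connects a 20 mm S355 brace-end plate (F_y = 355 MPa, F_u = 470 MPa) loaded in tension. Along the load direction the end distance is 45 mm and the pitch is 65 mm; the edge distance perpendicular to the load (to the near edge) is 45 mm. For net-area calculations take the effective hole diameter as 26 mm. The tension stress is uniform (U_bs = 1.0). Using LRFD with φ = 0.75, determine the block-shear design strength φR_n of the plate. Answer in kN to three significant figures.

Shear plane L_v = 45 + 1·65 = 110 mm; A_gv = 110 × 20 = 2200 mm².
A_nv = (110 − 1.5·26) × 20 = 1420 mm².
A_nt = (45 − 0.5·26) × 20 = 640 mm².
0.6 F_u A_nv = 400.4 kN; 0.6 F_y A_gv = 468.6 kN → shear rupture governs the shear term.
R_n = 400.4 + 1.0 × 470 × 640 / 1000 = 701.2 kN.
Design strength φR_n = 0.75 × 701.2 = 526 kN.

526 kN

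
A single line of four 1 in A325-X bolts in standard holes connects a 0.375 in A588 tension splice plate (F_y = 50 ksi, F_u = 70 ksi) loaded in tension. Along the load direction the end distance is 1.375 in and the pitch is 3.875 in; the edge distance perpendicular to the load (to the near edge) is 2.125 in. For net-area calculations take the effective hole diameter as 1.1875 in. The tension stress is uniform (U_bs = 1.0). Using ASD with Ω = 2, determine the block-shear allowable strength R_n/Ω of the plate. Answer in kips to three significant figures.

89.7 kips

Shear plane L_v = 1.375 + 3·3.875 = 13 in; A_gv = 13 × 0.375 = 4.875 in².
A_nv = (13 − 3.5·1.1875) × 0.375 = 3.316 in².
A_nt = (2.125 − 0.5·1.1875) × 0.375 = 0.5742 in².
0.6 F_u A_nv = 139.3 kips; 0.6 F_y A_gv = 146.2 kips → shear rupture governs the shear term.
R_n = 139.3 + 1.0 × 70 × 0.5742 = 179.5 kips.
Allowable strength R_n/Ω = 179.5 / 2 = 89.7 kips.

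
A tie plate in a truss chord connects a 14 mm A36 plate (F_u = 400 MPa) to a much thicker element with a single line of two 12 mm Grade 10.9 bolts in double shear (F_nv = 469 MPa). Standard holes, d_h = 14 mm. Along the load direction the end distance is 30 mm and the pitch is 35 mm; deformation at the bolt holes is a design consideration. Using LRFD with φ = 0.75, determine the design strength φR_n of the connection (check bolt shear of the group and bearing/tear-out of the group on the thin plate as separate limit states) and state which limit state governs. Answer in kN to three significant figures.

Bolt shear: A_b = π·12²/4 = 113.1 mm²; R_n = 469 × 113.1 × 2 × 2 / 1000 = 212.2 kN → 0.75 × 212.2 = 159 kN.
Bearing (1.2 l_c t F_u ≤ 2.4 d t F_u): upper limit = 2.4·12·14·400 / 1000 = 161.3 kN.
  Edge l_c = 30 − 14/2 = 23 → r_n = 154.6 kN; interior l_c = 35 − 14 = 21 → r_n = 141.1 kN.
  R_n,bearing = 1·154.6 + 1·141.1 = 295.7 kN → 0.75 × 295.7 = 222 kN.
Bolt shear governs: 159 kN.

159 kN (bolt shear governs)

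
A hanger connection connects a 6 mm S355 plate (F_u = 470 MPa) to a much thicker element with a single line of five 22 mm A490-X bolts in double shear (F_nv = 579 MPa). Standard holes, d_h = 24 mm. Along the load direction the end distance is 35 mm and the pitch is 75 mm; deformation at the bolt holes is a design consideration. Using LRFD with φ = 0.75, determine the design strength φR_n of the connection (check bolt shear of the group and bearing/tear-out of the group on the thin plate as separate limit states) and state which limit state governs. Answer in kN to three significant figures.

Bolt shear: A_b = π·22²/4 = 380.1 mm²; R_n = 579 × 380.1 × 5 × 2 / 1000 = 2201 kN → 0.75 × 2201 = 1650 kN.
Bearing (1.2 l_c t F_u ≤ 2.4 d t F_u): upper limit = 2.4·22·6·470 / 1000 = 148.9 kN.
  Edge l_c = 35 − 24/2 = 23 → r_n = 77.83 kN; interior l_c = 75 − 24 = 51 → r_n = 148.9 kN.
  R_n,bearing = 1·77.83 + 4·148.9 = 673.4 kN → 0.75 × 673.4 = 505 kN.
Bearing governs: 505 kN.

505 kN (bearing governs)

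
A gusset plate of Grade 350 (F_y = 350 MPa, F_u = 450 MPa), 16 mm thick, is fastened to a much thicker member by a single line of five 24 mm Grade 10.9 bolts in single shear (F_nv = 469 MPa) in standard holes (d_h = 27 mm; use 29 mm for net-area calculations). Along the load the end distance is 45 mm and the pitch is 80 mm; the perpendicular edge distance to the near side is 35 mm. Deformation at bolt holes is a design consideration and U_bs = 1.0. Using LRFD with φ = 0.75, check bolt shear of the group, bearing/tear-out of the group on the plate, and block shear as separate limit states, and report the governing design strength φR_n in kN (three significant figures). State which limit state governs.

Bolt shear: A_b = π·24²/4 = 452.4 mm²; R_n = 469 × 452.4 × 5 × 1 / 1000 = 1061 kN → 0.75 × 1061 = 796 kN.
Bearing: edge l_c = 31.5, r_n = 272.2 kN; interior l_c = 53, r_n = 414.7 kN; R_n = 272.2 + 4·414.7 = 1931 kN → 1450 kN.
Block shear: A_gv = 5840, A_nv = 3752, A_nt = 328 mm²; R_n = min(0.6F_uA_nv, 0.6F_yA_gv) + U_bs·F_u·A_nt = 1161 kN → 870 kN.
Bolt shear governs: 796 kN.

796 kN (bolt shear governs)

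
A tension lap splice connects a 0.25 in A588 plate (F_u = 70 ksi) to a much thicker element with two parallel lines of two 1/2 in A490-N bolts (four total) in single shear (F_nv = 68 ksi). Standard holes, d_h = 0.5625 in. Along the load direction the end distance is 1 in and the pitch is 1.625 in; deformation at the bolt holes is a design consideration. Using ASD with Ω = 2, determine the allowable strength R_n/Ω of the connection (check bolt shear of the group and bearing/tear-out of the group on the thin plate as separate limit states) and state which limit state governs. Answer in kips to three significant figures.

Bolt shear: A_b = π·0.5²/4 = 0.1963 in²; R_n = 68 × 0.1963 × 4 × 1 = 53.41 kips → 53.41 / 2 = 26.7 kips.
Bearing (1.2 l_c t F_u ≤ 2.4 d t F_u): upper limit = 2.4·0.5·0.25·70 = 21 kips.
  Edge l_c = 1 − 0.5625/2 = 0.7188 → r_n = 15.09 kips; interior l_c = 1.625 − 0.5625 = 1.062 → r_n = 21 kips.
  R_n,bearing = 2·15.09 + 2·21 = 72.19 kips → 72.19 / 2 = 36.1 kips.
Bolt shear governs: 26.7 kips.

26.7 kips (bolt shear governs)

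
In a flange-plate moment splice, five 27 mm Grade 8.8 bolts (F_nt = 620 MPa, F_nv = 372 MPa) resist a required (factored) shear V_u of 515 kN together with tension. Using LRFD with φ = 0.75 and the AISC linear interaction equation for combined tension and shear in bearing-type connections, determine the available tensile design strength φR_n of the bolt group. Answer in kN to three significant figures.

872 kN

A_b = π·27²/4 = 572.6 mm²; f_rv = 515 × 1000 / (5 × 572.6) = 179.9 MPa.
F'_nt = 1.3 F_nt − (F_nt / φF_nv) f_rv = 1.3·620 − (620/(0.75·372))·179.9 = 406.2 MPa, capped at F_nt → F'_nt = 406.2 MPa.
R_n = F'_nt · A_b · n = 406.2 × 572.6 × 5 / 1000 = 1163 kN.
Design strength φR_n = 0.75 × 1163 = 872 kN.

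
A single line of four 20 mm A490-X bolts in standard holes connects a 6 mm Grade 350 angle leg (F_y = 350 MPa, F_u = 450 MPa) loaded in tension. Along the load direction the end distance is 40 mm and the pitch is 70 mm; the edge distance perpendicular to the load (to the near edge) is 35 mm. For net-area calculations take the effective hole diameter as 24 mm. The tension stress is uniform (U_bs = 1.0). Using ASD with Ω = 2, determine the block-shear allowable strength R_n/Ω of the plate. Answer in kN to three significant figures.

Shear plane L_v = 40 + 3·70 = 250 mm; A_gv = 250 × 6 = 1500 mm².
A_nv = (250 − 3.5·24) × 6 = 996 mm².
A_nt = (35 − 0.5·24) × 6 = 138 mm².
0.6 F_u A_nv = 268.9 kN; 0.6 F_y A_gv = 315 kN → shear rupture governs the shear term.
R_n = 268.9 + 1.0 × 450 × 138 / 1000 = 331 kN.
Allowable strength R_n/Ω = 331 / 2 = 166 kN.

166 kN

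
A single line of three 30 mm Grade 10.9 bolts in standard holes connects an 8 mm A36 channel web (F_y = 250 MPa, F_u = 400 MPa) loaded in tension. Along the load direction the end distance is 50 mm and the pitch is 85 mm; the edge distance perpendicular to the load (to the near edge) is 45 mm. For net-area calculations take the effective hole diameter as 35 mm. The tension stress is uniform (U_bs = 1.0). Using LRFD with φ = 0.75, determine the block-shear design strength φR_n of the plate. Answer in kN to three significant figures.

257 kN

Shear plane L_v = 50 + 2·85 = 220 mm; A_gv = 220 × 8 = 1760 mm².
A_nv = (220 − 2.5·35) × 8 = 1060 mm².
A_nt = (45 − 0.5·35) × 8 = 220 mm².
0.6 F_u A_nv = 254.4 kN; 0.6 F_y A_gv = 264 kN → shear rupture governs the shear term.
R_n = 254.4 + 1.0 × 400 × 220 / 1000 = 342.4 kN.
Design strength φR_n = 0.75 × 342.4 = 257 kN.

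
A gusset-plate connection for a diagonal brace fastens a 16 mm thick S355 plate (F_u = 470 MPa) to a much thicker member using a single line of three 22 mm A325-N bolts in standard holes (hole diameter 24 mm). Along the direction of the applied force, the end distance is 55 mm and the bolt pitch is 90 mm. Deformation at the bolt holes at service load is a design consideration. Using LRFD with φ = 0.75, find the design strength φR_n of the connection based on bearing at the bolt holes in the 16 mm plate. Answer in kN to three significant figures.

887 kN

Per bolt r_n = 1.2 l_c t F_u ≤ 2.4 d t F_u; upper limit = 2.4 × 22 × 16 × 470 / 1000 = 397.1 kN.
Edge bolt: l_c = 55 − 24/2 = 43 mm → 1.2 × 43 × 16 × 470 / 1000 = 388 → r_n = 388 kN.
Interior bolts: l_c = 90 − 24 = 66 mm → 1.2 × 66 × 16 × 470 / 1000 = 595.6 → r_n = 397.1 kN.
R_n = 1 × 388 + 2 × 397.1 = 1182 kN.
Design strength φR_n = 0.75 × 1182 = 887 kN.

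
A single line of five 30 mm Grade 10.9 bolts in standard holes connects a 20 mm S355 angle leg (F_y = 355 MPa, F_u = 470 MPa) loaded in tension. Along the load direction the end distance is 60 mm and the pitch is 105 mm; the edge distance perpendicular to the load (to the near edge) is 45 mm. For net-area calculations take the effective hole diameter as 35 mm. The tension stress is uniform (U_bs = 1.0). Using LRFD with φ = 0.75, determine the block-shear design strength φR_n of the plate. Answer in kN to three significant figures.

1560 kN

Shear plane L_v = 60 + 4·105 = 480 mm; A_gv = 480 × 20 = 9600 mm².
A_nv = (480 − 4.5·35) × 20 = 6450 mm².
A_nt = (45 − 0.5·35) × 20 = 550 mm².
0.6 F_u A_nv = 1819 kN; 0.6 F_y A_gv = 2045 kN → shear rupture governs the shear term.
R_n = 1819 + 1.0 × 470 × 550 / 1000 = 2077 kN.
Design strength φR_n = 0.75 × 2077 = 1560 kN.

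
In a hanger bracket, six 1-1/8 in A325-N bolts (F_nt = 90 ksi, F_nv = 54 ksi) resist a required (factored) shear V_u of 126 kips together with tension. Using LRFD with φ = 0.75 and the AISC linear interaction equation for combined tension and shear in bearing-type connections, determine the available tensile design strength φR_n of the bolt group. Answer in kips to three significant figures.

313 kips

A_b = π·1.125²/4 = 0.994 in²; f_rv = 126 / (6 × 0.994) = 21.13 ksi.
F'_nt = 1.3 F_nt − (F_nt / φF_nv) f_rv = 1.3·90 − (90/(0.75·54))·21.13 = 70.05 ksi, capped at F_nt → F'_nt = 70.05 ksi.
R_n = F'_nt · A_b · n = 70.05 × 0.994 × 6 = 417.8 kips.
Design strength φR_n = 0.75 × 417.8 = 313 kips.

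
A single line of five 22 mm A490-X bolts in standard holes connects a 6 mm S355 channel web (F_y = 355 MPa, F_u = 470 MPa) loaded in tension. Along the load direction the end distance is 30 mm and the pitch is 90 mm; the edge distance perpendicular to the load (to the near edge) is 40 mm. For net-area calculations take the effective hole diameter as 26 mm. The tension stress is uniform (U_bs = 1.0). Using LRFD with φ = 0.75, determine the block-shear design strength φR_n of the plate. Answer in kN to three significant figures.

404 kN

Shear plane L_v = 30 + 4·90 = 390 mm; A_gv = 390 × 6 = 2340 mm².
A_nv = (390 − 4.5·26) × 6 = 1638 mm².
A_nt = (40 − 0.5·26) × 6 = 162 mm².
0.6 F_u A_nv = 461.9 kN; 0.6 F_y A_gv = 498.4 kN → shear rupture governs the shear term.
R_n = 461.9 + 1.0 × 470 × 162 / 1000 = 538.1 kN.
Design strength φR_n = 0.75 × 538.1 = 404 kN.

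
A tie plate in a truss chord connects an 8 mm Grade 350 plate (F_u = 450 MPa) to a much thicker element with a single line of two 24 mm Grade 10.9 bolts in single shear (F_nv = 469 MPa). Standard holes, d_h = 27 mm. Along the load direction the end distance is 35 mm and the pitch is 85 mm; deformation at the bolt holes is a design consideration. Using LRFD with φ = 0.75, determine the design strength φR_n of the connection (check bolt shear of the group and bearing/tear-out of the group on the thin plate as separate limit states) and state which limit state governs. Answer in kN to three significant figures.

225 kN (bearing governs)

Bolt shear: A_b = π·24²/4 = 452.4 mm²; R_n = 469 × 452.4 × 2 × 1 / 1000 = 424.3 kN → 0.75 × 424.3 = 318 kN.
Bearing (1.2 l_c t F_u ≤ 2.4 d t F_u): upper limit = 2.4·24·8·450 / 1000 = 207.4 kN.
  Edge l_c = 35 − 27/2 = 21.5 → r_n = 92.88 kN; interior l_c = 85 − 27 = 58 → r_n = 207.4 kN.
  R_n,bearing = 1·92.88 + 1·207.4 = 300.2 kN → 0.75 × 300.2 = 225 kN.
Bearing governs: 225 kN.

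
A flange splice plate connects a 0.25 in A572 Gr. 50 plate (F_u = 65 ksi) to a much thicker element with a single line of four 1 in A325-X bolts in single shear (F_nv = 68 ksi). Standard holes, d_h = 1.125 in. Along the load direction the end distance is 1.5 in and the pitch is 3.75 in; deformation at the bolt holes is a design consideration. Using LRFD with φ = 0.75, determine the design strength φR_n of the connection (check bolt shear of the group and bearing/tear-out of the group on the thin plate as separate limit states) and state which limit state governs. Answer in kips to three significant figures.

Bolt shear: A_b = π·1²/4 = 0.7854 in²; R_n = 68 × 0.7854 × 4 × 1 = 213.6 kips → 0.75 × 213.6 = 160 kips.
Bearing (1.2 l_c t F_u ≤ 2.4 d t F_u): upper limit = 2.4·1·0.25·65 = 39 kips.
  Edge l_c = 1.5 − 1.125/2 = 0.9375 → r_n = 18.28 kips; interior l_c = 3.75 − 1.125 = 2.625 → r_n = 39 kips.
  R_n,bearing = 1·18.28 + 3·39 = 135.3 kips → 0.75 × 135.3 = 101 kips.
Bearing governs: 101 kips.

101 kips (bearing governs)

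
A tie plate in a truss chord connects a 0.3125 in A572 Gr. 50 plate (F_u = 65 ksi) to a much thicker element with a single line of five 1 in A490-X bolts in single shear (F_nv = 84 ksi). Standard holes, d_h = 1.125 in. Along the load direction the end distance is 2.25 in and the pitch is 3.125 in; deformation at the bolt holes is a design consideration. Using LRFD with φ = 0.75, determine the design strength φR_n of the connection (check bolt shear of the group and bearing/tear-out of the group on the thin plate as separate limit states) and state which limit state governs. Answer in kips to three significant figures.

Bolt shear: A_b = π·1²/4 = 0.7854 in²; R_n = 84 × 0.7854 × 5 × 1 = 329.9 kips → 0.75 × 329.9 = 247 kips.
Bearing (1.2 l_c t F_u ≤ 2.4 d t F_u): upper limit = 2.4·1·0.3125·65 = 48.75 kips.
  Edge l_c = 2.25 − 1.125/2 = 1.688 → r_n = 41.13 kips; interior l_c = 3.125 − 1.125 = 2 → r_n = 48.75 kips.
  R_n,bearing = 1·41.13 + 4·48.75 = 236.1 kips → 0.75 × 236.1 = 177 kips.
Bearing governs: 177 kips.

177 kips (bearing governs)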